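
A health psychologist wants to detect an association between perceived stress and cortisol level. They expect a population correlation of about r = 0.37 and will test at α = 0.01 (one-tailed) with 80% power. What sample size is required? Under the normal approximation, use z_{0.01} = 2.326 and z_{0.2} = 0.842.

Fisher's z: C = ½·ln((1+r)/(1−r)) = ½·ln(2.1746) = 0.3884.
n = ((z_{α} + z_β)/C)² + 3.
(2.326 + 0.842) / 0.3884 = 3.168 / 0.3884 = 8.157.
n = 8.157² + 3 = 66.53 + 3 = 69.5.
Round up.

n = 70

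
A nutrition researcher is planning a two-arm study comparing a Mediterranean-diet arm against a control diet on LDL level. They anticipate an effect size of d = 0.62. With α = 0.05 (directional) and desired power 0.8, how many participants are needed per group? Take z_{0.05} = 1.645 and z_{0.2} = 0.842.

For two independent groups with equal n: n = 2·((z_{α} + z_β) / d)².
z_{α} + z_β = 1.645 + 0.842 = 2.487.
n = 2 × (2.487 / 0.62)² = 2 × 4.011² = 2 × 16.09 = 32.2.
Round up to the next whole participant.

n = 33 per group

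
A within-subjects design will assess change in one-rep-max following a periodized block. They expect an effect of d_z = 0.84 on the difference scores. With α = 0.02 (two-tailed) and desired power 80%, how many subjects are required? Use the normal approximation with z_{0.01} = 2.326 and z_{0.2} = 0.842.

n = 15 pairs

For a paired (one-sample on differences) test: n = ((z_{α/2} + z_β) / d)².
z_{α/2} + z_β = 2.326 + 0.842 = 3.168.
n = (3.168 / 0.84)² = 3.771² = 14.22.
Round up.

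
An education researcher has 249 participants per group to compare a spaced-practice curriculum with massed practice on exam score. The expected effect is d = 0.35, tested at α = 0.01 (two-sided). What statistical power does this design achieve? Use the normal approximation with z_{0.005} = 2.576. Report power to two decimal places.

For two equal groups, power = Φ(d·√(n/2) − z_{α/2}).
d·√(n/2) = 0.35 × √(249/2) = 0.35 × 11.158 = 3.905.
z_β = 3.905 − 2.576 = 1.329.
Power = Φ(1.329) = 0.908.

power ≈ 0.91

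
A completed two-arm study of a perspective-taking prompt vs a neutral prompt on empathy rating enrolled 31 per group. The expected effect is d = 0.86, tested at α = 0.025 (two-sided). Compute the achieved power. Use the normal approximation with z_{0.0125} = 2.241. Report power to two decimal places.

power ≈ 0.87

For two equal groups, power = Φ(d·√(n/2) − z_{α/2}).
d·√(n/2) = 0.86 × √(31/2) = 0.86 × 3.937 = 3.386.
z_β = 3.386 − 2.241 = 1.145.
Power = Φ(1.145) = 0.874.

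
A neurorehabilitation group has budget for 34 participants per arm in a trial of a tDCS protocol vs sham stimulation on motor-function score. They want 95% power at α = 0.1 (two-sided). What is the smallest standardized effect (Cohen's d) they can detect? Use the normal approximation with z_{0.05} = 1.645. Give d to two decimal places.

For two independent groups of n = 34 each: d_min = (z_{α/2} + z_β)·√(2/n).
z-sum = 1.645 + 1.645 = 3.290.
d_min = 3.290 × √(2/34) = 3.290 × 0.2425 = 0.798.

d_min ≈ 0.80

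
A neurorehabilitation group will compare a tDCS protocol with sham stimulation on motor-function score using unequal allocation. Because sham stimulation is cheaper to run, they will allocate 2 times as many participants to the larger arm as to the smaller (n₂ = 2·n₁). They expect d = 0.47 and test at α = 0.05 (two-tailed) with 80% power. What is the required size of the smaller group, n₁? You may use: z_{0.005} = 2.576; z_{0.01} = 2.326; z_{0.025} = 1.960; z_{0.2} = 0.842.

n₁ = 54

With allocation ratio k = n₂/n₁ = 2, Var(x̄₁−x̄₂) = σ²(1/n₁ + 1/(k·n₁)) = σ²·(k+1)/(k·n₁).
So n₁ = (1 + 1/k)·((z_{α/2} + z_β)/d)² = 1.500 × (2.802/0.47)².
n₁ = 1.500 × 35.54 = 53.3.
Round up: n₁ = 54, giving n₂ = 2 × 54 = 108.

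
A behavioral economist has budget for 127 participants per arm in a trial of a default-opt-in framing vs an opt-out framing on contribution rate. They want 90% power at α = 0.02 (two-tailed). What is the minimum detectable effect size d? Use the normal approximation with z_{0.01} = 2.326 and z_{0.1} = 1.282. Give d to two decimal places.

For two independent groups of n = 127 each: d_min = (z_{α/2} + z_β)·√(2/n).
z-sum = 2.326 + 1.282 = 3.608.
d_min = 3.608 × √(2/127) = 3.608 × 0.1255 = 0.453.

d_min ≈ 0.45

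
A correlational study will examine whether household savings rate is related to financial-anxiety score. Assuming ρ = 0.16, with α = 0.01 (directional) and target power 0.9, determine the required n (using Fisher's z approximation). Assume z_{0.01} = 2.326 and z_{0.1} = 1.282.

n = 503

Fisher's z: C = ½·ln((1+r)/(1−r)) = ½·ln(1.3810) = 0.1614.
n = ((z_{α} + z_β)/C)² + 3.
(2.326 + 1.282) / 0.1614 = 3.608 / 0.1614 = 22.354.
n = 22.354² + 3 = 499.72 + 3 = 502.7.
Round up.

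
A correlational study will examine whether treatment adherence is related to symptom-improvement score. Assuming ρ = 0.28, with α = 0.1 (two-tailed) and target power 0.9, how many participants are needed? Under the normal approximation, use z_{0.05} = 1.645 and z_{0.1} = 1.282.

Fisher's z: C = ½·ln((1+r)/(1−r)) = ½·ln(1.7778) = 0.2877.
n = ((z_{α/2} + z_β)/C)² + 3.
(1.645 + 1.282) / 0.2877 = 2.927 / 0.2877 = 10.174.
n = 10.174² + 3 = 103.51 + 3 = 106.5.
Round up.

n = 107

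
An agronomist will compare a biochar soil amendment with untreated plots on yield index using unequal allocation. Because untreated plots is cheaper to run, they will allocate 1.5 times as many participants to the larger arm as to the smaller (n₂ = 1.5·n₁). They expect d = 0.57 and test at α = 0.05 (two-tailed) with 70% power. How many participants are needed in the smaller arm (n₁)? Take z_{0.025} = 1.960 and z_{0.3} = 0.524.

n₁ = 32

With allocation ratio k = n₂/n₁ = 1.5, Var(x̄₁−x̄₂) = σ²(1/n₁ + 1/(k·n₁)) = σ²·(k+1)/(k·n₁).
So n₁ = (1 + 1/k)·((z_{α/2} + z_β)/d)² = 1.667 × (2.484/0.57)².
n₁ = 1.667 × 18.99 = 31.7.
Round up: n₁ = 32, giving n₂ = 1.5 × 32 = 48.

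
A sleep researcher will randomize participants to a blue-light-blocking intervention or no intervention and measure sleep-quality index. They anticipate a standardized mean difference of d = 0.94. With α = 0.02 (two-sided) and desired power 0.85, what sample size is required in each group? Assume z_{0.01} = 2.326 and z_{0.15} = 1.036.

n = 26 per group

For two independent groups with equal n: n = 2·((z_{α/2} + z_β) / d)².
z_{α/2} + z_β = 2.326 + 1.036 = 3.362.
n = 2 × (3.362 / 0.94)² = 2 × 3.577² = 2 × 12.79 = 25.6.
Round up to the next whole participant.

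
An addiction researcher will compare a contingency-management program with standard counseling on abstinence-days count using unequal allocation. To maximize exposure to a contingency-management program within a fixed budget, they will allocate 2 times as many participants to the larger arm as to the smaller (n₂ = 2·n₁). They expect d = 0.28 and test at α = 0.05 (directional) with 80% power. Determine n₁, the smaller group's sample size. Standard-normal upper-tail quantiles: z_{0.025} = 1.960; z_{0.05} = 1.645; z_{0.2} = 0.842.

With allocation ratio k = n₂/n₁ = 2, Var(x̄₁−x̄₂) = σ²(1/n₁ + 1/(k·n₁)) = σ²·(k+1)/(k·n₁).
So n₁ = (1 + 1/k)·((z_{α} + z_β)/d)² = 1.500 × (2.487/0.28)².
n₁ = 1.500 × 78.89 = 118.3.
Round up: n₁ = 119, giving n₂ = 2 × 119 = 238.

n₁ = 119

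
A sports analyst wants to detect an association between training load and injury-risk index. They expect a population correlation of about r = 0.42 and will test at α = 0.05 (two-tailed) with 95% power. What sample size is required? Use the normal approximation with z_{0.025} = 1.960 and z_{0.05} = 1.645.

Fisher's z: C = ½·ln((1+r)/(1−r)) = ½·ln(2.4483) = 0.4477.
n = ((z_{α/2} + z_β)/C)² + 3.
(1.960 + 1.645) / 0.4477 = 3.605 / 0.4477 = 8.052.
n = 8.052² + 3 = 64.84 + 3 = 67.8.
Round up.

n = 68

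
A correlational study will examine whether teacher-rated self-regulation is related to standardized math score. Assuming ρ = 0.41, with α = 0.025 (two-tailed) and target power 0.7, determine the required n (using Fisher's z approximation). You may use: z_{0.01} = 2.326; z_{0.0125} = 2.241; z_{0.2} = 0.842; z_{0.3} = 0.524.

n = 44

Fisher's z: C = ½·ln((1+r)/(1−r)) = ½·ln(2.3898) = 0.4356.
n = ((z_{α/2} + z_β)/C)² + 3.
(2.241 + 0.524) / 0.4356 = 2.765 / 0.4356 = 6.348.
n = 6.348² + 3 = 40.29 + 3 = 43.3.
Round up.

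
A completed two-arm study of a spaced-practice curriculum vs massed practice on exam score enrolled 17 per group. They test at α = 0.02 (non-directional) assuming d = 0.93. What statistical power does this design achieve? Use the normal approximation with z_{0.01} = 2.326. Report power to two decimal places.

power ≈ 0.65

For two equal groups, power = Φ(d·√(n/2) − z_{α/2}).
d·√(n/2) = 0.93 × √(17/2) = 0.93 × 2.915 = 2.711.
z_β = 2.711 − 2.326 = 0.385.
Power = Φ(0.385) = 0.650.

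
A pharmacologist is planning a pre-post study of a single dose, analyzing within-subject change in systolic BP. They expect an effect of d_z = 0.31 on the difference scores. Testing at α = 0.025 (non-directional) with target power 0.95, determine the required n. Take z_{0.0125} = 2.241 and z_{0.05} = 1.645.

n = 158 pairs

For a paired (one-sample on differences) test: n = ((z_{α/2} + z_β) / d)².
z_{α/2} + z_β = 2.241 + 1.645 = 3.886.
n = (3.886 / 0.31)² = 12.535² = 157.14.
Round up.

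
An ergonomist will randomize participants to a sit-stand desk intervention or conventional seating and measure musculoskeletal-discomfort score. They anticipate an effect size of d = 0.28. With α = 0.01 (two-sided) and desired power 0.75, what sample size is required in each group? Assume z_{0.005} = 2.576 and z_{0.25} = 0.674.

n = 270 per group

For two independent groups with equal n: n = 2·((z_{α/2} + z_β) / d)².
z_{α/2} + z_β = 2.576 + 0.674 = 3.250.
n = 2 × (3.250 / 0.28)² = 2 × 11.607² = 2 × 134.73 = 269.5.
Round up to the next whole participant.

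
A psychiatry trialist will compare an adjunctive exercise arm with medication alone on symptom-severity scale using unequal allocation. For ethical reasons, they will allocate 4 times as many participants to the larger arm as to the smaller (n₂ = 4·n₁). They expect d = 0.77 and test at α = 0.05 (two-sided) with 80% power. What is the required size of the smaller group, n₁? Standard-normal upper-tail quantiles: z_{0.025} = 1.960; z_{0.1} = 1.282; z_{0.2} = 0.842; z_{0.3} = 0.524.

n₁ = 17

With allocation ratio k = n₂/n₁ = 4, Var(x̄₁−x̄₂) = σ²(1/n₁ + 1/(k·n₁)) = σ²·(k+1)/(k·n₁).
So n₁ = (1 + 1/k)·((z_{α/2} + z_β)/d)² = 1.250 × (2.802/0.77)².
n₁ = 1.250 × 13.24 = 16.6.
Round up: n₁ = 17, giving n₂ = 4 × 17 = 68.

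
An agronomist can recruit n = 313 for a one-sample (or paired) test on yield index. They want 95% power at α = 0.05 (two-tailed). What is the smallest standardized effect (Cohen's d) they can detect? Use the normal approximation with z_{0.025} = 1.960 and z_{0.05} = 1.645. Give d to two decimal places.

d_min ≈ 0.20

For a single sample (or paired design) of n = 313: d_min = (z_{α/2} + z_β)/√n.
z-sum = 1.960 + 1.645 = 3.605.
d_min = 3.605 / √313 = 3.605 / 17.692 = 0.204.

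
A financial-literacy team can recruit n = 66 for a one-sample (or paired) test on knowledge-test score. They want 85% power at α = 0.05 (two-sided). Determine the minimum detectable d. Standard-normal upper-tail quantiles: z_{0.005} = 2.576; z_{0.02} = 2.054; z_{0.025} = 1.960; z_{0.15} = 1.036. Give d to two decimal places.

For a single sample (or paired design) of n = 66: d_min = (z_{α/2} + z_β)/√n.
z-sum = 1.960 + 1.036 = 2.996.
d_min = 2.996 / √66 = 2.996 / 8.124 = 0.369.

d_min ≈ 0.37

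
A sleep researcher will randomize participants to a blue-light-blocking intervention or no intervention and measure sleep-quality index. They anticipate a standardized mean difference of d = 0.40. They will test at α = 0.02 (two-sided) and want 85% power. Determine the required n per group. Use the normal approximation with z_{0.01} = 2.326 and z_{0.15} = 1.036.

n = 142 per group

For two independent groups with equal n: n = 2·((z_{α/2} + z_β) / d)².
z_{α/2} + z_β = 2.326 + 1.036 = 3.362.
n = 2 × (3.362 / 0.40)² = 2 × 8.405² = 2 × 70.64 = 141.3.
Round up to the next whole participant.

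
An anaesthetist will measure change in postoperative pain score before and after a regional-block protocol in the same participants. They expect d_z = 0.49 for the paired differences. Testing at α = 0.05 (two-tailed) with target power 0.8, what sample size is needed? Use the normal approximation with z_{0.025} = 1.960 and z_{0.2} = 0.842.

n = 33 pairs

For a paired (one-sample on differences) test: n = ((z_{α/2} + z_β) / d)².
z_{α/2} + z_β = 1.960 + 0.842 = 2.802.
n = (2.802 / 0.49)² = 5.718² = 32.70.
Round up.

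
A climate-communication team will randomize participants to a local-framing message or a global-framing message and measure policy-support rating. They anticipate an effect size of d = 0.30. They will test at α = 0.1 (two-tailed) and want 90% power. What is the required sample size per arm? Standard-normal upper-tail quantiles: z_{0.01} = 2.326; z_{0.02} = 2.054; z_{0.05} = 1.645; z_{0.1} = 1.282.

For two independent groups with equal n: n = 2·((z_{α/2} + z_β) / d)².
z_{α/2} + z_β = 1.645 + 1.282 = 2.927.
n = 2 × (2.927 / 0.30)² = 2 × 9.757² = 2 × 95.19 = 190.4.
Round up to the next whole participant.

n = 191 per group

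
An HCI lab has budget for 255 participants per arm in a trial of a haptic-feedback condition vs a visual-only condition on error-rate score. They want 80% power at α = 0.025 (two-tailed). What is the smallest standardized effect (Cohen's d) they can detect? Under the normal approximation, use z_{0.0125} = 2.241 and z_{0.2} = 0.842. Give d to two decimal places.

For two independent groups of n = 255 each: d_min = (z_{α/2} + z_β)·√(2/n).
z-sum = 2.241 + 0.842 = 3.083.
d_min = 3.083 × √(2/255) = 3.083 × 0.0886 = 0.273.

d_min ≈ 0.27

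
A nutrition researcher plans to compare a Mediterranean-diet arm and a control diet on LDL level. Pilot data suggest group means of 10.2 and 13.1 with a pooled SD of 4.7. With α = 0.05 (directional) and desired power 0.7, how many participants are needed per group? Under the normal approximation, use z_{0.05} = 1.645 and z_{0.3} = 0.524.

n = 25 per group

Cohen's d = |M₁ − M₂| / SD_pooled = |10.2 − 13.1| / 4.7 = 2.9 / 4.7 = 0.617.
For two independent groups with equal n: n = 2·((z_{α} + z_β) / d)².
z_{α} + z_β = 1.645 + 0.524 = 2.169.
n = 2 × (2.169 / 0.617)² = 2 × 3.515² = 2 × 12.36 = 24.7.
Round up to the next whole participant.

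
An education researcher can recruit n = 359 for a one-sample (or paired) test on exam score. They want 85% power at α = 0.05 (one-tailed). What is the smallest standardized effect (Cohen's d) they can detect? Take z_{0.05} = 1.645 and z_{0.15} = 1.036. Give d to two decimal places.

For a single sample (or paired design) of n = 359: d_min = (z_{α} + z_β)/√n.
z-sum = 1.645 + 1.036 = 2.681.
d_min = 2.681 / √359 = 2.681 / 18.947 = 0.141.

d_min ≈ 0.14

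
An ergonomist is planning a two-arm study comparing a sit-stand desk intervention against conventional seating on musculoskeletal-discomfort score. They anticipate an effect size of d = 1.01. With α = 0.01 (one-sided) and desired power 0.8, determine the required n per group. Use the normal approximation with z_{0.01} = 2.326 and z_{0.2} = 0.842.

n = 20 per group

For two independent groups with equal n: n = 2·((z_{α} + z_β) / d)².
z_{α} + z_β = 2.326 + 0.842 = 3.168.
n = 2 × (3.168 / 1.01)² = 2 × 3.137² = 2 × 9.84 = 19.7.
Round up to the next whole participant.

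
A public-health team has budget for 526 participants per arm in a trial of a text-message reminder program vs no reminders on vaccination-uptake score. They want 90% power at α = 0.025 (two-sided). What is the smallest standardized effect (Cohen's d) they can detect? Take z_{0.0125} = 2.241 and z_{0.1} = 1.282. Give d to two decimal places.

d_min ≈ 0.22

For two independent groups of n = 526 each: d_min = (z_{α/2} + z_β)·√(2/n).
z-sum = 2.241 + 1.282 = 3.523.
d_min = 3.523 × √(2/526) = 3.523 × 0.0617 = 0.217.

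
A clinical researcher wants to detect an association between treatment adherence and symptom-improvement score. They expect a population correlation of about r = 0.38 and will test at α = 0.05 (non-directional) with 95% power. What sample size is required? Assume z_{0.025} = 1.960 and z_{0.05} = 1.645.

n = 85

Fisher's z: C = ½·ln((1+r)/(1−r)) = ½·ln(2.2258) = 0.4001.
n = ((z_{α/2} + z_β)/C)² + 3.
(1.960 + 1.645) / 0.4001 = 3.605 / 0.4001 = 9.010.
n = 9.010² + 3 = 81.18 + 3 = 84.2.
Round up.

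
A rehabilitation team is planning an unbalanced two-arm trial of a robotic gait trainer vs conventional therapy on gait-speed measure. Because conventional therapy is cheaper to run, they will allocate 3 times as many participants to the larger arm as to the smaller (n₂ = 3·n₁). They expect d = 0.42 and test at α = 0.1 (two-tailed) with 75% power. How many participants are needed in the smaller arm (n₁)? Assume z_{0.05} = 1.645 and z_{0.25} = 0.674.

n₁ = 41

With allocation ratio k = n₂/n₁ = 3, Var(x̄₁−x̄₂) = σ²(1/n₁ + 1/(k·n₁)) = σ²·(k+1)/(k·n₁).
So n₁ = (1 + 1/k)·((z_{α/2} + z_β)/d)² = 1.333 × (2.319/0.42)².
n₁ = 1.333 × 30.49 = 40.6.
Round up: n₁ = 41, giving n₂ = 3 × 41 = 123.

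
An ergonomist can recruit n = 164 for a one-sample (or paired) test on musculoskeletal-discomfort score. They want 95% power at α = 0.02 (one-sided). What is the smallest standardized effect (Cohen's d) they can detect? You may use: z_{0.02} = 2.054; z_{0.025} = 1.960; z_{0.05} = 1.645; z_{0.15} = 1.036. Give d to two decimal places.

For a single sample (or paired design) of n = 164: d_min = (z_{α} + z_β)/√n.
z-sum = 2.054 + 1.645 = 3.699.
d_min = 3.699 / √164 = 3.699 / 12.806 = 0.289.

d_min ≈ 0.29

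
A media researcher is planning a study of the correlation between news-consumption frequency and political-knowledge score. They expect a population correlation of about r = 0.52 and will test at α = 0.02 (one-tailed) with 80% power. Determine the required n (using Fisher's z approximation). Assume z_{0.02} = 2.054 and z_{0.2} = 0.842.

n = 29

Fisher's z: C = ½·ln((1+r)/(1−r)) = ½·ln(3.1667) = 0.5763.
n = ((z_{α} + z_β)/C)² + 3.
(2.054 + 0.842) / 0.5763 = 2.896 / 0.5763 = 5.025.
n = 5.025² + 3 = 25.25 + 3 = 28.3.
Round up.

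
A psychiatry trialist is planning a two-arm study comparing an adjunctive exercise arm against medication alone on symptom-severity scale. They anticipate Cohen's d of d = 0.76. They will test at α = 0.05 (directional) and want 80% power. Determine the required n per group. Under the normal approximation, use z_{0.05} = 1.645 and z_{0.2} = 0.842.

n = 22 per group

For two independent groups with equal n: n = 2·((z_{α} + z_β) / d)².
z_{α} + z_β = 1.645 + 0.842 = 2.487.
n = 2 × (2.487 / 0.76)² = 2 × 3.272² = 2 × 10.71 = 21.4.
Round up to the next whole participant.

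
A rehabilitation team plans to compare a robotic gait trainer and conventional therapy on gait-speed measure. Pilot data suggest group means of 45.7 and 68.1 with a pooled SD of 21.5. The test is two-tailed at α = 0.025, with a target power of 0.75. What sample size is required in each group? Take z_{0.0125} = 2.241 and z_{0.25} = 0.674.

n = 16 per group

Cohen's d = |M₁ − M₂| / SD_pooled = |45.7 − 68.1| / 21.5 = 22.4 / 21.5 = 1.042.
For two independent groups with equal n: n = 2·((z_{α/2} + z_β) / d)².
z_{α/2} + z_β = 2.241 + 0.674 = 2.915.
n = 2 × (2.915 / 1.042)² = 2 × 2.798² = 2 × 7.83 = 15.7.
Round up to the next whole participant.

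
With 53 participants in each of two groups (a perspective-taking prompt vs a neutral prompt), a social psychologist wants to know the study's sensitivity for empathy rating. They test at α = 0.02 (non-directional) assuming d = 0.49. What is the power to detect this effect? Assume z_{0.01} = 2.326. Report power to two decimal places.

For two equal groups, power = Φ(d·√(n/2) − z_{α/2}).
d·√(n/2) = 0.49 × √(53/2) = 0.49 × 5.148 = 2.522.
z_β = 2.522 − 2.326 = 0.196.
Power = Φ(0.196) = 0.578.

power ≈ 0.58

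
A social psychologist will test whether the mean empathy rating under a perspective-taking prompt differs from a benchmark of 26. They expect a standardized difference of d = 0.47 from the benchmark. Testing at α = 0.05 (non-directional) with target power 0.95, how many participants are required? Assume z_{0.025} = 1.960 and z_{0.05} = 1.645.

n = 59

For a one-sample test: n = ((z_{α/2} + z_β) / d)².
z_{α/2} + z_β = 1.960 + 1.645 = 3.605.
n = (3.605 / 0.47)² = 7.670² = 58.83.
Round up.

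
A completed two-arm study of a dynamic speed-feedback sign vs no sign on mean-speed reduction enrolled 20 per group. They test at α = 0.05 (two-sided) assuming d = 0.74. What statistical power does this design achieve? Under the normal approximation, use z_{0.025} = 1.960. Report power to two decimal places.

power ≈ 0.65

For two equal groups, power = Φ(d·√(n/2) − z_{α/2}).
d·√(n/2) = 0.74 × √(20/2) = 0.74 × 3.162 = 2.340.
z_β = 2.340 − 1.960 = 0.380.
Power = Φ(0.380) = 0.648.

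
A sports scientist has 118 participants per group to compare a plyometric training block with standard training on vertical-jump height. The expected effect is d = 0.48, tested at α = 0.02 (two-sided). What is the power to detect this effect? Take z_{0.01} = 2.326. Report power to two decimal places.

power ≈ 0.91

For two equal groups, power = Φ(d·√(n/2) − z_{α/2}).
d·√(n/2) = 0.48 × √(118/2) = 0.48 × 7.681 = 3.687.
z_β = 3.687 − 2.326 = 1.361.
Power = Φ(1.361) = 0.913.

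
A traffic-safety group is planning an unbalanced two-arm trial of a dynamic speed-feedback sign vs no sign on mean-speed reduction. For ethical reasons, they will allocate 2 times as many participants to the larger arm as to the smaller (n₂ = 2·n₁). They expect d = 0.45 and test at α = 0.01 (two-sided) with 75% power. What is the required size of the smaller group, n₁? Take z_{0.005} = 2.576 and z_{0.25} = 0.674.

With allocation ratio k = n₂/n₁ = 2, Var(x̄₁−x̄₂) = σ²(1/n₁ + 1/(k·n₁)) = σ²·(k+1)/(k·n₁).
So n₁ = (1 + 1/k)·((z_{α/2} + z_β)/d)² = 1.500 × (3.250/0.45)².
n₁ = 1.500 × 52.16 = 78.2.
Round up: n₁ = 79, giving n₂ = 2 × 79 = 158.

n₁ = 79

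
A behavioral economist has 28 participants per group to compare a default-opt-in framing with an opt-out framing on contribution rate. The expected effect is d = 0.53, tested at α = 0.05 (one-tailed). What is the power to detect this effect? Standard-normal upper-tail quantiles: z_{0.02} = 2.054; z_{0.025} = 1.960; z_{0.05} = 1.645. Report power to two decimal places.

power ≈ 0.63

For two equal groups, power = Φ(d·√(n/2) − z_{α}).
d·√(n/2) = 0.53 × √(28/2) = 0.53 × 3.742 = 1.983.
z_β = 1.983 − 1.645 = 0.338.
Power = Φ(0.338) = 0.632.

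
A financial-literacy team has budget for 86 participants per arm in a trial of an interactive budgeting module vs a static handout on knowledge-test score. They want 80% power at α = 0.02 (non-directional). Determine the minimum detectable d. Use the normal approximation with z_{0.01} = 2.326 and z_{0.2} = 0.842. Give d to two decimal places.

For two independent groups of n = 86 each: d_min = (z_{α/2} + z_β)·√(2/n).
z-sum = 2.326 + 0.842 = 3.168.
d_min = 3.168 × √(2/86) = 3.168 × 0.1525 = 0.483.

d_min ≈ 0.48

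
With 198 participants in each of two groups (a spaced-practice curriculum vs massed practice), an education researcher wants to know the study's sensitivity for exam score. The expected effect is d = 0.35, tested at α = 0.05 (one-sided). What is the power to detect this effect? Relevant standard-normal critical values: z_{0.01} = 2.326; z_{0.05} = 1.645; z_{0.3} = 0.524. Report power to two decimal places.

For two equal groups, power = Φ(d·√(n/2) − z_{α}).
d·√(n/2) = 0.35 × √(198/2) = 0.35 × 9.950 = 3.482.
z_β = 3.482 − 1.645 = 1.837.
Power = Φ(1.837) = 0.967.

power ≈ 0.97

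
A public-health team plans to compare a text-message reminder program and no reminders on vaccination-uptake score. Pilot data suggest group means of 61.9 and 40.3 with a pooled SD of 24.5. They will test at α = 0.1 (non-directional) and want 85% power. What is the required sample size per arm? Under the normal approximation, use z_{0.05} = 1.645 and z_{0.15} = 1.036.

Cohen's d = |M₁ − M₂| / SD_pooled = |61.9 − 40.3| / 24.5 = 21.6 / 24.5 = 0.882.
For two independent groups with equal n: n = 2·((z_{α/2} + z_β) / d)².
z_{α/2} + z_β = 1.645 + 1.036 = 2.681.
n = 2 × (2.681 / 0.882)² = 2 × 3.040² = 2 × 9.24 = 18.5.
Round up to the next whole participant.

n = 19 per group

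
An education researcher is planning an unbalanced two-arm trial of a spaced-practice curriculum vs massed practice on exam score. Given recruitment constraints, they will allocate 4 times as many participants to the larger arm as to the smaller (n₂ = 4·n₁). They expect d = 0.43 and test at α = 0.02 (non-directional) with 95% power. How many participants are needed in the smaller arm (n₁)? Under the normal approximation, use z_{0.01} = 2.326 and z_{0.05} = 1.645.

With allocation ratio k = n₂/n₁ = 4, Var(x̄₁−x̄₂) = σ²(1/n₁ + 1/(k·n₁)) = σ²·(k+1)/(k·n₁).
So n₁ = (1 + 1/k)·((z_{α/2} + z_β)/d)² = 1.250 × (3.971/0.43)².
n₁ = 1.250 × 85.28 = 106.6.
Round up: n₁ = 107, giving n₂ = 4 × 107 = 428.

n₁ = 107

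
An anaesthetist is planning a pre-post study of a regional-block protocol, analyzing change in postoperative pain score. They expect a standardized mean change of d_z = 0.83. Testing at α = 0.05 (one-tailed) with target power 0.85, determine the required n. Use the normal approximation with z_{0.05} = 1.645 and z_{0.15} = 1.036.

For a paired (one-sample on differences) test: n = ((z_{α} + z_β) / d)².
z_{α} + z_β = 1.645 + 1.036 = 2.681.
n = (2.681 / 0.83)² = 3.230² = 10.43.
Round up.

n = 11 pairs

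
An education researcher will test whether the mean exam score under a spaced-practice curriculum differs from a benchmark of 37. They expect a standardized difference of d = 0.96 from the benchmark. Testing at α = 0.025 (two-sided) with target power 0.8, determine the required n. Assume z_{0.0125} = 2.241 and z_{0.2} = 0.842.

For a one-sample test: n = ((z_{α/2} + z_β) / d)².
z_{α/2} + z_β = 2.241 + 0.842 = 3.083.
n = (3.083 / 0.96)² = 3.211² = 10.31.
Round up.

n = 11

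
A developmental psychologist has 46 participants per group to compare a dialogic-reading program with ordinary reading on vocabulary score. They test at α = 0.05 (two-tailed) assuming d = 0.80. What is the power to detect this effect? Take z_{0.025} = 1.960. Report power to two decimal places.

power ≈ 0.97

For two equal groups, power = Φ(d·√(n/2) − z_{α/2}).
d·√(n/2) = 0.80 × √(46/2) = 0.80 × 4.796 = 3.837.
z_β = 3.837 − 1.960 = 1.877.
Power = Φ(1.877) = 0.970.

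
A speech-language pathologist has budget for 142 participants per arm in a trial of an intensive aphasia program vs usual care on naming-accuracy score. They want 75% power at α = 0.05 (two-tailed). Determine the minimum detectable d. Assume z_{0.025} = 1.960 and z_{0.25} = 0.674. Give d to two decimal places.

d_min ≈ 0.31

For two independent groups of n = 142 each: d_min = (z_{α/2} + z_β)·√(2/n).
z-sum = 1.960 + 0.674 = 2.634.
d_min = 2.634 × √(2/142) = 2.634 × 0.1187 = 0.313.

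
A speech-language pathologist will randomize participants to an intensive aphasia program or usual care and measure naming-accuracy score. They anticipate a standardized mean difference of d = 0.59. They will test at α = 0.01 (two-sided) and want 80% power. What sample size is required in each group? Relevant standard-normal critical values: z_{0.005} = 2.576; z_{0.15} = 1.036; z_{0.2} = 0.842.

For two independent groups with equal n: n = 2·((z_{α/2} + z_β) / d)².
z_{α/2} + z_β = 2.576 + 0.842 = 3.418.
n = 2 × (3.418 / 0.59)² = 2 × 5.793² = 2 × 33.56 = 67.1.
Round up to the next whole participant.

n = 68 per group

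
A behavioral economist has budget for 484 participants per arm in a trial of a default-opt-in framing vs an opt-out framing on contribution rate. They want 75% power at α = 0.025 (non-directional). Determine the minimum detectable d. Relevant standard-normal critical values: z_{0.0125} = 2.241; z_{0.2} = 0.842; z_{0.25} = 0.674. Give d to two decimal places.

For two independent groups of n = 484 each: d_min = (z_{α/2} + z_β)·√(2/n).
z-sum = 2.241 + 0.674 = 2.915.
d_min = 2.915 × √(2/484) = 2.915 × 0.0643 = 0.187.

d_min ≈ 0.19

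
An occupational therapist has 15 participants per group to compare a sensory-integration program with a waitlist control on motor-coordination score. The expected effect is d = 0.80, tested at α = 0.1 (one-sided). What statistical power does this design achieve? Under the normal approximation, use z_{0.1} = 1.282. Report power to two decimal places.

For two equal groups, power = Φ(d·√(n/2) − z_{α}).
d·√(n/2) = 0.80 × √(15/2) = 0.80 × 2.739 = 2.191.
z_β = 2.191 − 1.282 = 0.909.
Power = Φ(0.909) = 0.818.

power ≈ 0.82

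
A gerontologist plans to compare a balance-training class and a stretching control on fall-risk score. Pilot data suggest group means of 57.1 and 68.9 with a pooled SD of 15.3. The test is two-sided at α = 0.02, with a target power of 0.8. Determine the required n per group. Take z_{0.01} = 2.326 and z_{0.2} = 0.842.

n = 34 per group

Cohen's d = |M₁ − M₂| / SD_pooled = |57.1 − 68.9| / 15.3 = 11.8 / 15.3 = 0.771.
For two independent groups with equal n: n = 2·((z_{α/2} + z_β) / d)².
z_{α/2} + z_β = 2.326 + 0.842 = 3.168.
n = 2 × (3.168 / 0.771)² = 2 × 4.109² = 2 × 16.88 = 33.8.
Round up to the next whole participant.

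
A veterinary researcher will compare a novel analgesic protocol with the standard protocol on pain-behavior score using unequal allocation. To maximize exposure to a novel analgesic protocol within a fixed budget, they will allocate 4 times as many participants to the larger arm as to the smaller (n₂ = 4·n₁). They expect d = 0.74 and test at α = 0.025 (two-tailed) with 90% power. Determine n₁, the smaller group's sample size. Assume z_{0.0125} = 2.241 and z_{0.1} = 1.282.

n₁ = 29

With allocation ratio k = n₂/n₁ = 4, Var(x̄₁−x̄₂) = σ²(1/n₁ + 1/(k·n₁)) = σ²·(k+1)/(k·n₁).
So n₁ = (1 + 1/k)·((z_{α/2} + z_β)/d)² = 1.250 × (3.523/0.74)².
n₁ = 1.250 × 22.67 = 28.3.
Round up: n₁ = 29, giving n₂ = 4 × 29 = 116.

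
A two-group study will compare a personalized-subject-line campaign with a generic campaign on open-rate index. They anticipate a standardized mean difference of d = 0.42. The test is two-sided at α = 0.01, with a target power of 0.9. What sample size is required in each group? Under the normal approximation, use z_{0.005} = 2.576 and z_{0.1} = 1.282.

For two independent groups with equal n: n = 2·((z_{α/2} + z_β) / d)².
z_{α/2} + z_β = 2.576 + 1.282 = 3.858.
n = 2 × (3.858 / 0.42)² = 2 × 9.186² = 2 × 84.38 = 168.8.
Round up to the next whole participant.

n = 169 per group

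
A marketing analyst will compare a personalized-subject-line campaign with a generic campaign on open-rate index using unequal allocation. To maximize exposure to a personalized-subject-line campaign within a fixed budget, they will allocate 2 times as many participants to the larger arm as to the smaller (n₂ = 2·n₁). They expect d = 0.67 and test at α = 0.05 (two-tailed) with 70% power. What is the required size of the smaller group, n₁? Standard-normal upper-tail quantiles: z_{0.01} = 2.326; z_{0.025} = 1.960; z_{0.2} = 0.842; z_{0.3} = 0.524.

With allocation ratio k = n₂/n₁ = 2, Var(x̄₁−x̄₂) = σ²(1/n₁ + 1/(k·n₁)) = σ²·(k+1)/(k·n₁).
So n₁ = (1 + 1/k)·((z_{α/2} + z_β)/d)² = 1.500 × (2.484/0.67)².
n₁ = 1.500 × 13.75 = 20.6.
Round up: n₁ = 21, giving n₂ = 2 × 21 = 42.

n₁ = 21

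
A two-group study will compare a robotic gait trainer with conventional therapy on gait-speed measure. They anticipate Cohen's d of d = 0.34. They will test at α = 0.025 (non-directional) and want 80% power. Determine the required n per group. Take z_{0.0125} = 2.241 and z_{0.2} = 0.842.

For two independent groups with equal n: n = 2·((z_{α/2} + z_β) / d)².
z_{α/2} + z_β = 2.241 + 0.842 = 3.083.
n = 2 × (3.083 / 0.34)² = 2 × 9.068² = 2 × 82.22 = 164.4.
Round up to the next whole participant.

n = 165 per group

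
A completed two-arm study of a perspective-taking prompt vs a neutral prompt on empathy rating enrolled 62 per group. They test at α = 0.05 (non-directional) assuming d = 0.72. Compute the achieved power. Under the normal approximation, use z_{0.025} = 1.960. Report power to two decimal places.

power ≈ 0.98

For two equal groups, power = Φ(d·√(n/2) − z_{α/2}).
d·√(n/2) = 0.72 × √(62/2) = 0.72 × 5.568 = 4.009.
z_β = 4.009 − 1.960 = 2.049.
Power = Φ(2.049) = 0.980.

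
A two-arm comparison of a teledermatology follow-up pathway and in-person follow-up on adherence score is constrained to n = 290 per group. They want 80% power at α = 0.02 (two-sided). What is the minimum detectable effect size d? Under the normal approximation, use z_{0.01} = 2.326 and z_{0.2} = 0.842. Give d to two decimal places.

d_min ≈ 0.26

For two independent groups of n = 290 each: d_min = (z_{α/2} + z_β)·√(2/n).
z-sum = 2.326 + 0.842 = 3.168.
d_min = 3.168 × √(2/290) = 3.168 × 0.0830 = 0.263.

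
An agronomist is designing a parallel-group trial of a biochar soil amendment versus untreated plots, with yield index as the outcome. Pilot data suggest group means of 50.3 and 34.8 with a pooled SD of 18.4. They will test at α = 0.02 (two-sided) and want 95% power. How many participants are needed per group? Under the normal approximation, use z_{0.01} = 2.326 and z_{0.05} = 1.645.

n = 45 per group

Cohen's d = |M₁ − M₂| / SD_pooled = |50.3 − 34.8| / 18.4 = 15.5 / 18.4 = 0.842.
For two independent groups with equal n: n = 2·((z_{α/2} + z_β) / d)².
z_{α/2} + z_β = 2.326 + 1.645 = 3.971.
n = 2 × (3.971 / 0.842)² = 2 × 4.716² = 2 × 22.24 = 44.5.
Round up to the next whole participant.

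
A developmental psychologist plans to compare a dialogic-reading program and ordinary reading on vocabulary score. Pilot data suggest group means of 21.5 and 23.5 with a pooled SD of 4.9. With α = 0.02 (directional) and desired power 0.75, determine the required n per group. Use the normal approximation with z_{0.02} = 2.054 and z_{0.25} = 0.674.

n = 90 per group

Cohen's d = |M₁ − M₂| / SD_pooled = |21.5 − 23.5| / 4.9 = 2.0 / 4.9 = 0.408.
For two independent groups with equal n: n = 2·((z_{α} + z_β) / d)².
z_{α} + z_β = 2.054 + 0.674 = 2.728.
n = 2 × (2.728 / 0.408)² = 2 × 6.686² = 2 × 44.71 = 89.4.
Round up to the next whole participant.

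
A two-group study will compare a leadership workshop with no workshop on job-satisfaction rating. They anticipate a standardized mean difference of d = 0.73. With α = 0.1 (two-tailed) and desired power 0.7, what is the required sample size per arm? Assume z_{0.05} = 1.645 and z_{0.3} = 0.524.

For two independent groups with equal n: n = 2·((z_{α/2} + z_β) / d)².
z_{α/2} + z_β = 1.645 + 0.524 = 2.169.
n = 2 × (2.169 / 0.73)² = 2 × 2.971² = 2 × 8.83 = 17.7.
Round up to the next whole participant.

n = 18 per group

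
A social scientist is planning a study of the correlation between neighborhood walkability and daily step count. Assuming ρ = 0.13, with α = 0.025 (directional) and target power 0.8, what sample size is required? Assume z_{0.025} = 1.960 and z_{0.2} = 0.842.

Fisher's z: C = ½·ln((1+r)/(1−r)) = ½·ln(1.2989) = 0.1307.
n = ((z_{α} + z_β)/C)² + 3.
(1.960 + 0.842) / 0.1307 = 2.802 / 0.1307 = 21.438.
n = 21.438² + 3 = 459.61 + 3 = 462.6.
Round up.

n = 463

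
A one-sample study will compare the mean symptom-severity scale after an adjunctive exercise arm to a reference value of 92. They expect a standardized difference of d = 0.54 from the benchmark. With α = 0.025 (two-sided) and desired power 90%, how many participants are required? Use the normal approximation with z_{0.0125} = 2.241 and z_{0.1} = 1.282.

For a one-sample test: n = ((z_{α/2} + z_β) / d)².
z_{α/2} + z_β = 2.241 + 1.282 = 3.523.
n = (3.523 / 0.54)² = 6.524² = 42.56.
Round up.

n = 43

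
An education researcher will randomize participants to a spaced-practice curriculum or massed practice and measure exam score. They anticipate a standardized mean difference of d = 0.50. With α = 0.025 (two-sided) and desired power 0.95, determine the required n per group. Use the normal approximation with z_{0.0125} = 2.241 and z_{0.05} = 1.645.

n = 121 per group

For two independent groups with equal n: n = 2·((z_{α/2} + z_β) / d)².
z_{α/2} + z_β = 2.241 + 1.645 = 3.886.
n = 2 × (3.886 / 0.50)² = 2 × 7.772² = 2 × 60.40 = 120.8.
Round up to the next whole participant.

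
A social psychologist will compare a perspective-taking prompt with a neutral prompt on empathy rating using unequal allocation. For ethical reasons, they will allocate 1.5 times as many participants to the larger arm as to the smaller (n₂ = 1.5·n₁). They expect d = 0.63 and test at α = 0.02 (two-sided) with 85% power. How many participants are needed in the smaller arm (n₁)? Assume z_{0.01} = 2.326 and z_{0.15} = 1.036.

With allocation ratio k = n₂/n₁ = 1.5, Var(x̄₁−x̄₂) = σ²(1/n₁ + 1/(k·n₁)) = σ²·(k+1)/(k·n₁).
So n₁ = (1 + 1/k)·((z_{α/2} + z_β)/d)² = 1.667 × (3.362/0.63)².
n₁ = 1.667 × 28.48 = 47.5.
Round up: n₁ = 48, giving n₂ = 1.5 × 48 = 72.

n₁ = 48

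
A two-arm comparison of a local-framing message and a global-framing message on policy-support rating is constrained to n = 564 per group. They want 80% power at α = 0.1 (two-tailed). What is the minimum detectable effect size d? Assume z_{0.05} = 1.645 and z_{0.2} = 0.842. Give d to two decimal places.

For two independent groups of n = 564 each: d_min = (z_{α/2} + z_β)·√(2/n).
z-sum = 1.645 + 0.842 = 2.487.
d_min = 2.487 × √(2/564) = 2.487 × 0.0595 = 0.148.

d_min ≈ 0.15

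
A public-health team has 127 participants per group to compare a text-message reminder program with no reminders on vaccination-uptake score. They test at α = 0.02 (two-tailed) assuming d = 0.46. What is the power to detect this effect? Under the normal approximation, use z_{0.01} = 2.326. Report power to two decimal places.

For two equal groups, power = Φ(d·√(n/2) − z_{α/2}).
d·√(n/2) = 0.46 × √(127/2) = 0.46 × 7.969 = 3.666.
z_β = 3.666 − 2.326 = 1.340.
Power = Φ(1.340) = 0.910.

power ≈ 0.91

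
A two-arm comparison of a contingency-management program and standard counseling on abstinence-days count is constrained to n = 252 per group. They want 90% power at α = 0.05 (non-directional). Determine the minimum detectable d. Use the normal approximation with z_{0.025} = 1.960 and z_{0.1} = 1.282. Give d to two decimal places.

For two independent groups of n = 252 each: d_min = (z_{α/2} + z_β)·√(2/n).
z-sum = 1.960 + 1.282 = 3.242.
d_min = 3.242 × √(2/252) = 3.242 × 0.0891 = 0.289.

d_min ≈ 0.29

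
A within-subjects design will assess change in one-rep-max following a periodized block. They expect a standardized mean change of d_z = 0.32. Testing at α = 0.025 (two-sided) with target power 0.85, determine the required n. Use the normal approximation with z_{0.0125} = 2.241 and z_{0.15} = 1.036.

n = 105 pairs

For a paired (one-sample on differences) test: n = ((z_{α/2} + z_β) / d)².
z_{α/2} + z_β = 2.241 + 1.036 = 3.277.
n = (3.277 / 0.32)² = 10.241² = 104.87.
Round up.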